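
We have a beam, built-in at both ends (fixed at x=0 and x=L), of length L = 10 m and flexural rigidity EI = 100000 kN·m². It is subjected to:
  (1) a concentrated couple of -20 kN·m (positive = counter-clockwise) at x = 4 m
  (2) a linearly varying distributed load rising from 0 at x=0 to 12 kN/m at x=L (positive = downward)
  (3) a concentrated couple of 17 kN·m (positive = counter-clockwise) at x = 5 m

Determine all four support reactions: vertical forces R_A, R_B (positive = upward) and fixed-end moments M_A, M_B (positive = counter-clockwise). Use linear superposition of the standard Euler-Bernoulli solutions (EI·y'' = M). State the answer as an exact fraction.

Load 1 — applied couple M₀=-20 kN·m at a=4 m (b=L-a=6):
  R_A = 6M₀ab/L³ = 6·(-20)·4·6/10³ = -72/25 kN
  M_A = M₀b(2a-b)/L² = (-20)·6·(2·4-6)/10² = -12/5 kN·m
  R_B = -6M₀ab/L³ = -6·(-20)·4·6/10³ = 72/25 kN
  M_B = M₀a(2b-a)/L² = (-20)·4·(2·6-4)/10² = -32/5 kN·m
Load 2 — triangular load w₀=12 kN/m (0→w₀ over full span):
  R_A = 3w₀L/20 = 3·12·10/20 = 18 kN
  M_A = w₀L²/30 = 12·10²/30 = 40 kN·m
  R_B = 7w₀L/20 = 7·12·10/20 = 42 kN
  M_B = -w₀L²/20 = -12·10²/20 = -60 kN·m
Load 3 — applied couple M₀=17 kN·m at a=5 m (b=L-a=5):
  R_A = 6M₀ab/L³ = 6·17·5·5/10³ = 51/20 kN
  M_A = M₀b(2a-b)/L² = 17·5·(2·5-5)/10² = 17/4 kN·m
  R_B = -6M₀ab/L³ = -6·17·5·5/10³ = -51/20 kN
  M_B = M₀a(2b-a)/L² = 17·5·(2·5-5)/10² = 17/4 kN·m
Superposition: R_A = 1767/100 kN, M_A = 837/20 kN·m, R_B = 4233/100 kN, M_B = -1243/20 kN·m

R_A = 1767/100 kN, M_A = 837/20 kN·m, R_B = 4233/100 kN, M_B = -1243/20 kN·m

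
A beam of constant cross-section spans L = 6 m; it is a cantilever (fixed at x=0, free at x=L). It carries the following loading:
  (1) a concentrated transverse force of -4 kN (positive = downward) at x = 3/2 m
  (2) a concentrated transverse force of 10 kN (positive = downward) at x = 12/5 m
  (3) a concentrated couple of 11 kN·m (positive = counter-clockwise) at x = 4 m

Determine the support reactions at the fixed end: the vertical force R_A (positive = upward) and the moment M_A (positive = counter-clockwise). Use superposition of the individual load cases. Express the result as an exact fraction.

Load 1 — point force P=-4 kN at a=3/2 m (b=L-a=9/2):
  R_A = P = (-4) = -4 kN
  M_A = Pa = (-4)·(3/2) = -6 kN·m
Load 2 — point force P=10 kN at a=12/5 m (b=L-a=18/5):
  R_A = P = 10 kN
  M_A = Pa = 10·(12/5) = 24 kN·m
Load 3 — applied couple M₀=11 kN·m at a=4 m (b=L-a=2):
  R_A = 0 kN
  M_A = -M₀ = -11 kN·m
Superposition: R_A = 6 kN, M_A = 7 kN·m

R_A = 6 kN, M_A = 7 kN·m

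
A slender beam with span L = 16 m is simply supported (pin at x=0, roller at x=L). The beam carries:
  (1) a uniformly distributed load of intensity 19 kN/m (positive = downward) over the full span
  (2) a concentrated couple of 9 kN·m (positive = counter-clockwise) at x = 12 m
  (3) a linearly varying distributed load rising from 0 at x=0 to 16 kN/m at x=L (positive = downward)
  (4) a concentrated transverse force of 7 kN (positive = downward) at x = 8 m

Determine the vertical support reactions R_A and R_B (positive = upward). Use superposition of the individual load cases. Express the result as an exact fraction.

R_A = 9539/48 kN, R_B = 11533/48 kN

Load 1 — uniform load w=19 kN/m over full span:
  R_A = wL/2 = 19·16/2 = 152 kN
  R_B = wL/2 = 19·16/2 = 152 kN
Load 2 — applied couple M₀=9 kN·m at a=12 m (b=L-a=4):
  R_A = M₀/L = 9/16 kN
  R_B = -M₀/L = -9/16 kN
Load 3 — triangular load w₀=16 kN/m (0→w₀ over full span):
  R_A = w₀L/6 = 16·16/6 = 128/3 kN
  R_B = w₀L/3 = 16·16/3 = 256/3 kN
Load 4 — point force P=7 kN at a=8 m (b=L-a=8):
  R_A = Pb/L = 7·8/16 = 7/2 kN
  R_B = Pa/L = 7·8/16 = 7/2 kN
Superposition: R_A = 9539/48 kN, R_B = 11533/48 kN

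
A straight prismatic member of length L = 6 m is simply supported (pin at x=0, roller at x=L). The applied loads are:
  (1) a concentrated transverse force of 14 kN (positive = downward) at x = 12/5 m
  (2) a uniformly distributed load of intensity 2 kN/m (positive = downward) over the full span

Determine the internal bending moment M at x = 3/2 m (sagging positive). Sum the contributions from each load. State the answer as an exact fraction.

M(3/2) = 387/20 kN·m

Load 1 — point force P=14 kN at a=12/5 m (b=L-a=18/5):
  M_1 = Pbx/L  [x≤a] = 14·(18/5)·(3/2)/6 = 63/5 kN·m
Load 2 — uniform load w=2 kN/m over full span:
  M_2 = wx(L-x)/2 = 2·(3/2)·(6-(3/2))/2 = 27/4 kN·m
Superposition: M = Σ M_i = 387/20 kN·m ≈ 19.350000 kN·m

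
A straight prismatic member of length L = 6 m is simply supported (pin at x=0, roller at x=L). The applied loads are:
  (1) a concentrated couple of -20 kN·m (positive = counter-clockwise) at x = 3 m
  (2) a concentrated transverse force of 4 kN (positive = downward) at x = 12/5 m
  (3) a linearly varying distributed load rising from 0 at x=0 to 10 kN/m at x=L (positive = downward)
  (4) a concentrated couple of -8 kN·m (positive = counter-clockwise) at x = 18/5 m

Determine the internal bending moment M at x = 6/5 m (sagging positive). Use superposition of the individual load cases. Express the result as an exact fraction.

Load 1 — applied couple M₀=-20 kN·m at a=3 m (b=L-a=3):
  M_1 = M₀x/L  [x≤a] = (-20)·(6/5)/6 = -4 kN·m
Load 2 — point force P=4 kN at a=12/5 m (b=L-a=18/5):
  M_2 = Pbx/L  [x≤a] = 4·(18/5)·(6/5)/6 = 72/25 kN·m
Load 3 — triangular load w₀=10 kN/m (0→w₀ over full span):
  M_3 = w₀Lx/6 - w₀x³/(6L) = 10·6·(6/5)/6 - 10·(6/5)³/(6·6) = 288/25 kN·m
Load 4 — applied couple M₀=-8 kN·m at a=18/5 m (b=L-a=12/5):
  M_4 = M₀x/L  [x≤a] = (-8)·(6/5)/6 = -8/5 kN·m
Superposition: M = Σ M_i = 44/5 kN·m ≈ 8.800000 kN·m

M(6/5) = 44/5 kN·m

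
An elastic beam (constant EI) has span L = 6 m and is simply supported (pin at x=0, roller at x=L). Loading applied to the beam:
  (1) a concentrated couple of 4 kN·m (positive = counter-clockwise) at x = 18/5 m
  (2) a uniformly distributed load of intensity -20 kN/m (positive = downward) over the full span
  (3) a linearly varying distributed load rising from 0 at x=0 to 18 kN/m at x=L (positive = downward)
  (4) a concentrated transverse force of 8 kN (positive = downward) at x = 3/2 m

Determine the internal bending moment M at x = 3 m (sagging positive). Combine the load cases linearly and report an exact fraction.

Load 1 — applied couple M₀=4 kN·m at a=18/5 m (b=L-a=12/5):
  M_1 = M₀x/L  [x≤a] = 4·3/6 = 2 kN·m
Load 2 — uniform load w=-20 kN/m over full span:
  M_2 = wx(L-x)/2 = (-20)·3·(6-3)/2 = -90 kN·m
Load 3 — triangular load w₀=18 kN/m (0→w₀ over full span):
  M_3 = w₀Lx/6 - w₀x³/(6L) = 18·6·3/6 - 18·3³/(6·6) = 81/2 kN·m
Load 4 — point force P=8 kN at a=3/2 m (b=L-a=9/2):
  M_4 = Pa(L-x)/L  [x>a] = 8·(3/2)·(6-3)/6 = 6 kN·m
Superposition: M = Σ M_i = -83/2 kN·m ≈ -41.500000 kN·m

M(3) = -83/2 kN·m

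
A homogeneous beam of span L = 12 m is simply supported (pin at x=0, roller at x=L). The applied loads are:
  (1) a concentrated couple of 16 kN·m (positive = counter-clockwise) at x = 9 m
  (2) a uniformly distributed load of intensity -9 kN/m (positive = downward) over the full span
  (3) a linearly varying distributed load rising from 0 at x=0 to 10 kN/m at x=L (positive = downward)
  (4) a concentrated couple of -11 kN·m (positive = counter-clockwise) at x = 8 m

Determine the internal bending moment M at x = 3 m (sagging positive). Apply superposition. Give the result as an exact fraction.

Load 1 — applied couple M₀=16 kN·m at a=9 m (b=L-a=3):
  M_1 = M₀x/L  [x≤a] = 16·3/12 = 4 kN·m
Load 2 — uniform load w=-9 kN/m over full span:
  M_2 = wx(L-x)/2 = (-9)·3·(12-3)/2 = -243/2 kN·m
Load 3 — triangular load w₀=10 kN/m (0→w₀ over full span):
  M_3 = w₀Lx/6 - w₀x³/(6L) = 10·12·3/6 - 10·3³/(6·12) = 225/4 kN·m
Load 4 — applied couple M₀=-11 kN·m at a=8 m (b=L-a=4):
  M_4 = M₀x/L  [x≤a] = (-11)·3/12 = -11/4 kN·m
Superposition: M = Σ M_i = -64 kN·m ≈ -64.000000 kN·m

M(3) = -64 kN·m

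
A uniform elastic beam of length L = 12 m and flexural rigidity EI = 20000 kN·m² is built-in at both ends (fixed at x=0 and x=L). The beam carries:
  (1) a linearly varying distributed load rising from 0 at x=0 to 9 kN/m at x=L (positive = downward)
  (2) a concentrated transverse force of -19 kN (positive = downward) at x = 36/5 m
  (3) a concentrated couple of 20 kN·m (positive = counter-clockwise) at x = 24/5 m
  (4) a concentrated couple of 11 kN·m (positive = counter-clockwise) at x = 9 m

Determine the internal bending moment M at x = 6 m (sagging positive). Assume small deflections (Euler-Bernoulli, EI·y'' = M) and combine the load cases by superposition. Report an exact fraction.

Load 1 — triangular load w₀=9 kN/m (0→w₀ over full span):
  M_1 = 3w₀Lx/20 - w₀L²/30 - w₀x³/(6L) = 3·9·12·6/20 - 9·12²/30 - 9·6³/(6·12) = 27 kN·m
Load 2 — point force P=-19 kN at a=36/5 m (b=L-a=24/5):
  M_2 = Pb²(3a+b)x/L³ - Pab²/L²  [x≤a] = (-19)·(24/5)²·(3·(36/5)+(24/5))·6/12³ - (-19)·(36/5)·(24/5)²/12² = -456/25 kN·m
Load 3 — applied couple M₀=20 kN·m at a=24/5 m (b=L-a=36/5):
  M_3 = R_Ax - M_A - M₀  [x>a] with R_A=12/5, M_A=12/5 = (12/5)·6 - (12/5) - 20 = -8 kN·m
Load 4 — applied couple M₀=11 kN·m at a=9 m (b=L-a=3):
  M_4 = R_Ax - M_A  [x≤a] with R_A=33/32, M_A=55/16 = (33/32)·6 - (55/16) = 11/4 kN·m
Superposition: M = Σ M_i = 351/100 kN·m ≈ 3.510000 kN·m

M(6) = 351/100 kN·m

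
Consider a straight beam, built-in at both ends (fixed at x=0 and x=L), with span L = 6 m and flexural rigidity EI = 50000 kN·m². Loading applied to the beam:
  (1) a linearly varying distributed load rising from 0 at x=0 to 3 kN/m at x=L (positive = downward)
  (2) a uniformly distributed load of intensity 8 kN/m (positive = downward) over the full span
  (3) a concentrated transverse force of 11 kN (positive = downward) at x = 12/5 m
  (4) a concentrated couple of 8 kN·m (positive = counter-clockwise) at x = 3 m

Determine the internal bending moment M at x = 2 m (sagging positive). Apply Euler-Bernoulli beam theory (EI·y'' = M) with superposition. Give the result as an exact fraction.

Load 1 — triangular load w₀=3 kN/m (0→w₀ over full span):
  M_1 = 3w₀Lx/20 - w₀L²/30 - w₀x³/(6L) = 3·3·6·2/20 - 3·6²/30 - 3·2³/(6·6) = 17/15 kN·m
Load 2 — uniform load w=8 kN/m over full span:
  M_2 = wLx/2 - wL²/12 - wx²/2 = 8·6·2/2 - 8·6²/12 - 8·2²/2 = 8 kN·m
Load 3 — point force P=11 kN at a=12/5 m (b=L-a=18/5):
  M_3 = Pb²(3a+b)x/L³ - Pab²/L²  [x≤a] = 11·(18/5)²·(3·(12/5)+(18/5))·2/6³ - 11·(12/5)·(18/5)²/6² = 594/125 kN·m
Load 4 — applied couple M₀=8 kN·m at a=3 m (b=L-a=3):
  M_4 = R_Ax - M_A  [x≤a] with R_A=2, M_A=2 = 2·2 - 2 = 2 kN·m
Superposition: M = Σ M_i = 5957/375 kN·m ≈ 15.885333 kN·m

M(2) = 5957/375 kN·m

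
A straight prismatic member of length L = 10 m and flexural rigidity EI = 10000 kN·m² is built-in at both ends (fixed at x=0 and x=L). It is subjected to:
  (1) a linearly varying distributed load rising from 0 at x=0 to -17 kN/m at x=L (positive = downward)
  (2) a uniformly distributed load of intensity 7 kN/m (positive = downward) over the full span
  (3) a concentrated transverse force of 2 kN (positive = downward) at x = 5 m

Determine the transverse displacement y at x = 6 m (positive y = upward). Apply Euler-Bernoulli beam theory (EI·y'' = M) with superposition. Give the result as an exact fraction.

Load 1 — triangular load w₀=-17 kN/m (0→w₀ over full span):
  y_1 = -w₀x²(L-x)²(x+2L)/(120LEI) = -(-17)·6²·(10-6)²·(6+2·10)/(120·10·10000) = 663/31250 m
Load 2 — uniform load w=7 kN/m over full span:
  y_2 = -wx²(L-x)²/(24EI) = -7·6²·(10-6)²/(24·10000) = -21/1250 m
Load 3 — point force P=2 kN at a=5 m (b=L-a=5):
  y_3 = -Pa²(L-x)²(3bL-(3b+a)(L-x))/(6L³EI)  [x>a] = -2·5²·(10-6)²·(3·5·10-(3·5+5)·(10-6))/(6·10³·10000) = -7/7500 m
Superposition: y = Σ y_i = 653/187500 m ≈ 0.003483 m

y(6) = 653/187500 m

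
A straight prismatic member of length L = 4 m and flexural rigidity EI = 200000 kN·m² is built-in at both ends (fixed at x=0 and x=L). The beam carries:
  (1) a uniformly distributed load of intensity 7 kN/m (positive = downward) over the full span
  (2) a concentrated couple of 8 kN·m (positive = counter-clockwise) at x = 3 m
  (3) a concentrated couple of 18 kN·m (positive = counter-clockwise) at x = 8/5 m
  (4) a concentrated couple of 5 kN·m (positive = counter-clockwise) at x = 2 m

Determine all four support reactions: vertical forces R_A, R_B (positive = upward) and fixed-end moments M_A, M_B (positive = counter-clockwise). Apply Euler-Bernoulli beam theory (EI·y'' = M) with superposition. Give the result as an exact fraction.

Load 1 — uniform load w=7 kN/m over full span:
  R_A = wL/2 = 7·4/2 = 14 kN
  M_A = wL²/12 = 7·4²/12 = 28/3 kN·m
  R_B = wL/2 = 7·4/2 = 14 kN
  M_B = -wL²/12 = -7·4²/12 = -28/3 kN·m
Load 2 — applied couple M₀=8 kN·m at a=3 m (b=L-a=1):
  R_A = 6M₀ab/L³ = 6·8·3·1/4³ = 9/4 kN
  M_A = M₀b(2a-b)/L² = 8·1·(2·3-1)/4² = 5/2 kN·m
  R_B = -6M₀ab/L³ = -6·8·3·1/4³ = -9/4 kN
  M_B = M₀a(2b-a)/L² = 8·3·(2·1-3)/4² = -3/2 kN·m
Load 3 — applied couple M₀=18 kN·m at a=8/5 m (b=L-a=12/5):
  R_A = 6M₀ab/L³ = 6·18·(8/5)·(12/5)/4³ = 162/25 kN
  M_A = M₀b(2a-b)/L² = 18·(12/5)·(2·(8/5)-(12/5))/4² = 54/25 kN·m
  R_B = -6M₀ab/L³ = -6·18·(8/5)·(12/5)/4³ = -162/25 kN
  M_B = M₀a(2b-a)/L² = 18·(8/5)·(2·(12/5)-(8/5))/4² = 144/25 kN·m
Load 4 — applied couple M₀=5 kN·m at a=2 m (b=L-a=2):
  R_A = 6M₀ab/L³ = 6·5·2·2/4³ = 15/8 kN
  M_A = M₀b(2a-b)/L² = 5·2·(2·2-2)/4² = 5/4 kN·m
  R_B = -6M₀ab/L³ = -6·5·2·2/4³ = -15/8 kN
  M_B = M₀a(2b-a)/L² = 5·2·(2·2-2)/4² = 5/4 kN·m
Superposition: R_A = 4921/200 kN, M_A = 4573/300 kN·m, R_B = 679/200 kN, M_B = -1147/300 kN·m

R_A = 4921/200 kN, M_A = 4573/300 kN·m, R_B = 679/200 kN, M_B = -1147/300 kN·m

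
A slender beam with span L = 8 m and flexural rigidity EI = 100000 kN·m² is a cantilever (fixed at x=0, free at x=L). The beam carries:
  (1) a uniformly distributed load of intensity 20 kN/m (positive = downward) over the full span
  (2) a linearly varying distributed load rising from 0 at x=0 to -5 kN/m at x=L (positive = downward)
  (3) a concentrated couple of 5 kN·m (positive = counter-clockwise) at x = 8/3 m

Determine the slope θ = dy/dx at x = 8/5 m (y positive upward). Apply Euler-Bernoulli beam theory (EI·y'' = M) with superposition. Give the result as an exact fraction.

Load 1 — uniform load w=20 kN/m over full span:
  θ_1 = -wx(x²-3Lx+3L²)/(6EI) = -20·(8/5)·((8/5)²-3·8·(8/5)+3·8²)/(6·100000) = -1952/234375 rad
Load 2 — triangular load w₀=-5 kN/m (0→w₀ over full span):
  θ_2 = (w₀Lx²/4-w₀L²x/3-w₀x⁴/(24L))/EI = ((-5)·8·(8/5)²/4-(-5)·8²·(8/5)/3-(-5)·(8/5)⁴/(24·8))/100000 = 1702/1171875 rad
Load 3 — applied couple M₀=5 kN·m at a=8/3 m (b=L-a=16/3):
  θ_3 = M₀x/EI  [x≤a] = 5·(8/5)/100000 = 1/12500 rad
Superposition: θ = Σ θ_i = -10619/1562500 rad ≈ -0.006796 rad

θ(8/5) = -10619/1562500 rad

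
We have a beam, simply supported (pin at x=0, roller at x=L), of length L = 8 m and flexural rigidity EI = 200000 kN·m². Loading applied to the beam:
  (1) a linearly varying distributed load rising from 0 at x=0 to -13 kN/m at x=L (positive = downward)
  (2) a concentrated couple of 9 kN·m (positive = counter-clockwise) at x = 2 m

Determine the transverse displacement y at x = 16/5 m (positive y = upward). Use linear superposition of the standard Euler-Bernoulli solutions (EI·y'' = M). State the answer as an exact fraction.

Load 1 — triangular load w₀=-13 kN/m (0→w₀ over full span):
  y_1 = -w₀x(7L⁴-10L²x²+3x⁴)/(360LEI) = -(-13)·(16/5)·(7·8⁴-10·8²·(16/5)²+3·(16/5)⁴)/(360·8·200000) = 237328/146484375 m
Load 2 — applied couple M₀=9 kN·m at a=2 m (b=L-a=6):
  y_2 = (M₀x³/(6L)-M₀(x-a)²/2+C₁x)/EI  [x>a] with C₁=M₀(3b²-L²)/(6L)=33/4 = (9·(16/5)³/(6·8)-9·((16/5)-2)²/2+(33/4)·(16/5))/200000 = 1629/12500000 m
Superposition: y = Σ y_i = 8205371/4687500000 m ≈ 0.001750 m

y(16/5) = 8205371/4687500000 m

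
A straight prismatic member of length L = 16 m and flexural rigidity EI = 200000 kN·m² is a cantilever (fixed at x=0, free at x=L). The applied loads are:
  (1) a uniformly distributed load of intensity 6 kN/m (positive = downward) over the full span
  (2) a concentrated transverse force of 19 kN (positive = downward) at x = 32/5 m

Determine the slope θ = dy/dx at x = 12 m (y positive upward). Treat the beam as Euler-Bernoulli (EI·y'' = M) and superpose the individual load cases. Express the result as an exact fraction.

Load 1 — uniform load w=6 kN/m over full span:
  θ_1 = -wx(x²-3Lx+3L²)/(6EI) = -6·12·(12²-3·16·12+3·16²)/(6·200000) = -63/3125 rad
Load 2 — point force P=19 kN at a=32/5 m (b=L-a=48/5):
  θ_2 = -Pa²/(2EI)  [x>a] = -19·(32/5)²/(2·200000) = -152/78125 rad
Superposition: θ = Σ θ_i = -1727/78125 rad ≈ -0.022106 rad

θ(12) = -1727/78125 rad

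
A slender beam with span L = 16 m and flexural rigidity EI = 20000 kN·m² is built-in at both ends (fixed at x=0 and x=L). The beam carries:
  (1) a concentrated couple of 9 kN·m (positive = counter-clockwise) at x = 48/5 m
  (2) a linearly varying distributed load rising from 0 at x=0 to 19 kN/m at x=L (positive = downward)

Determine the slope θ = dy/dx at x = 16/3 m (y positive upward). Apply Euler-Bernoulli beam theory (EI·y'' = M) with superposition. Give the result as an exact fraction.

θ(16/3) = -49369/3796875 rad

Load 1 — applied couple M₀=9 kN·m at a=48/5 m (b=L-a=32/5):
  θ_1 = (R_Ax²/2 - M_Ax)/EI  [x≤a] with R_A=81/100, M_A=72/25 = ((81/100)·(16/3)²/2 - (72/25)·(16/3))/20000 = -3/15625 rad
Load 2 — triangular load w₀=19 kN/m (0→w₀ over full span):
  θ_2 = -w₀(2x(L-x)(L-2x)(x+2L)+x²(L-x)²)/(120LEI) = -19·(2·(16/3)·(16-(16/3))·(16-2·(16/3))·((16/3)+2·16)+(16/3)²·(16-(16/3))²)/(120·16·20000) = -9728/759375 rad
Superposition: θ = Σ θ_i = -49369/3796875 rad ≈ -0.013003 rad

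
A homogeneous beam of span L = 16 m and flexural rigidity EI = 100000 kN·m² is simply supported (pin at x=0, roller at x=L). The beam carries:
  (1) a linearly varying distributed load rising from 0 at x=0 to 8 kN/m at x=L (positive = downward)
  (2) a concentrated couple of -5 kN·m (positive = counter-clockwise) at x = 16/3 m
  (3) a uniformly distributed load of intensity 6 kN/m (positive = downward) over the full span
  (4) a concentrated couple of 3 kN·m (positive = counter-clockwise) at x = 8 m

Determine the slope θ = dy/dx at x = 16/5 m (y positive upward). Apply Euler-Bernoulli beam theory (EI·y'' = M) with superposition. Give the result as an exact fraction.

Load 1 — triangular load w₀=8 kN/m (0→w₀ over full span):
  θ_1 = -w₀(7L⁴-30L²x²+15x⁴)/(360LEI) = -8·(7·16⁴-30·16²·(16/5)²+15·(16/5)⁴)/(360·16·100000) = -93184/17578125 rad
Load 2 — applied couple M₀=-5 kN·m at a=16/3 m (b=L-a=32/3):
  θ_2 = (M₀x²/(2L)+C₁)/EI  [x≤a] with C₁=M₀(3b²-L²)/(6L)=-40/9 = ((-5)·(16/5)²/(2·16)+(-40/9))/100000 = -17/281250 rad
Load 3 — uniform load w=6 kN/m over full span:
  θ_3 = -w(L³-6Lx²+4x³)/(24EI) = -6·(16³-6·16·(16/5)²+4·(16/5)³)/(24·100000) = -3168/390625 rad
Load 4 — applied couple M₀=3 kN·m at a=8 m (b=L-a=8):
  θ_4 = (M₀x²/(2L)+C₁)/EI  [x≤a] with C₁=M₀(3b²-L²)/(6L)=-2 = (3·(16/5)²/(2·16)+(-2))/100000 = -13/1250000 rad
Superposition: θ = Σ θ_i = -1263943/93750000 rad ≈ -0.013482 rad

θ(16/5) = -1263943/93750000 rad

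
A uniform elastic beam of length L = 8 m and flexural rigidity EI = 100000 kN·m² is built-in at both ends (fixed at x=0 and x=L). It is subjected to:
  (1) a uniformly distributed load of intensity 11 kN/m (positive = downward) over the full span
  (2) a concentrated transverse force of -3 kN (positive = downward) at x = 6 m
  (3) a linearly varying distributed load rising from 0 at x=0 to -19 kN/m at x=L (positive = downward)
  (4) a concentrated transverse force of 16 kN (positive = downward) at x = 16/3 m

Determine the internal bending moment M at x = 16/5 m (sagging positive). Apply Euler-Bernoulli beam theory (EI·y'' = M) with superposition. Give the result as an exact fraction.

Load 1 — uniform load w=11 kN/m over full span:
  M_1 = wLx/2 - wL²/12 - wx²/2 = 11·8·(16/5)/2 - 11·8²/12 - 11·(16/5)²/2 = 1936/75 kN·m
Load 2 — point force P=-3 kN at a=6 m (b=L-a=2):
  M_2 = Pb²(3a+b)x/L³ - Pab²/L²  [x≤a] = (-3)·2²·(3·6+2)·(16/5)/8³ - (-3)·6·2²/8² = -3/8 kN·m
Load 3 — triangular load w₀=-19 kN/m (0→w₀ over full span):
  M_3 = 3w₀Lx/20 - w₀L²/30 - w₀x³/(6L) = 3·(-19)·8·(16/5)/20 - (-19)·8²/30 - (-19)·(16/5)³/(6·8) = -2432/125 kN·m
Load 4 — point force P=16 kN at a=16/3 m (b=L-a=8/3):
  M_4 = Pb²(3a+b)x/L³ - Pab²/L²  [x≤a] = 16·(8/3)²·(3·(16/3)+(8/3))·(16/5)/8³ - 16·(16/3)·(8/3)²/8² = 512/135 kN·m
Superposition: M = Σ M_i = 263923/27000 kN·m ≈ 9.774926 kN·m

M(16/5) = 263923/27000 kN·m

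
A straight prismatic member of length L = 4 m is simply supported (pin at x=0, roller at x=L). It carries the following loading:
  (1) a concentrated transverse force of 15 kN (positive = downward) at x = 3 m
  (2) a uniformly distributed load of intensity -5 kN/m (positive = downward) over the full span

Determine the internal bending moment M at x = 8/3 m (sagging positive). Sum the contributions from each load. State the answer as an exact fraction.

Load 1 — point force P=15 kN at a=3 m (b=L-a=1):
  M_1 = Pbx/L  [x≤a] = 15·1·(8/3)/4 = 10 kN·m
Load 2 — uniform load w=-5 kN/m over full span:
  M_2 = wx(L-x)/2 = (-5)·(8/3)·(4-(8/3))/2 = -80/9 kN·m
Superposition: M = Σ M_i = 10/9 kN·m ≈ 1.111111 kN·m

M(8/3) = 10/9 kN·m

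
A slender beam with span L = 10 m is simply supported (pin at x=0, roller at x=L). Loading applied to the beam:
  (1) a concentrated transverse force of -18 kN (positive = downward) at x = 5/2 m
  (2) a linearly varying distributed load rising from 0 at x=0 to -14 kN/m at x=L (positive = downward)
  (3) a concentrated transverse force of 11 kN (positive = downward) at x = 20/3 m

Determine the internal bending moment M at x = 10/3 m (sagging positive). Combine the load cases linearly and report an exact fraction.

M(10/3) = -7040/81 kN·m

Load 1 — point force P=-18 kN at a=5/2 m (b=L-a=15/2):
  M_1 = Pa(L-x)/L  [x>a] = (-18)·(5/2)·(10-(10/3))/10 = -30 kN·m
Load 2 — triangular load w₀=-14 kN/m (0→w₀ over full span):
  M_2 = w₀Lx/6 - w₀x³/(6L) = (-14)·10·(10/3)/6 - (-14)·(10/3)³/(6·10) = -5600/81 kN·m
Load 3 — point force P=11 kN at a=20/3 m (b=L-a=10/3):
  M_3 = Pbx/L  [x≤a] = 11·(10/3)·(10/3)/10 = 110/9 kN·m
Superposition: M = Σ M_i = -7040/81 kN·m ≈ -86.913580 kN·m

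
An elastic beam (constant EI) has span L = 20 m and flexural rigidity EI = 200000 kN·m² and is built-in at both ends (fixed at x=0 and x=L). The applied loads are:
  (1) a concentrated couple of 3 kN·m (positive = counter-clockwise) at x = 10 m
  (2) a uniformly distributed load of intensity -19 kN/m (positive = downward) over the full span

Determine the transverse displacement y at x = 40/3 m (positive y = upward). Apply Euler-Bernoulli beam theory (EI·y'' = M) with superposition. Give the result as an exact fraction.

y(40/3) = 30427/972000 m

Load 1 — applied couple M₀=3 kN·m at a=10 m (b=L-a=10):
  y_1 = (R_Ax³/6 - M_Ax²/2 - M₀(x-a)²/2)/EI  [x>a] with R_A=9/40, M_A=3/4 = ((9/40)·(40/3)³/6 - (3/4)·(40/3)²/2 - 3·((40/3)-10)²/2)/200000 = 1/36000 m
Load 2 — uniform load w=-19 kN/m over full span:
  y_2 = -wx²(L-x)²/(24EI) = -(-19)·(40/3)²·(20-(40/3))²/(24·200000) = 38/1215 m
Superposition: y = Σ y_i = 30427/972000 m ≈ 0.031303 m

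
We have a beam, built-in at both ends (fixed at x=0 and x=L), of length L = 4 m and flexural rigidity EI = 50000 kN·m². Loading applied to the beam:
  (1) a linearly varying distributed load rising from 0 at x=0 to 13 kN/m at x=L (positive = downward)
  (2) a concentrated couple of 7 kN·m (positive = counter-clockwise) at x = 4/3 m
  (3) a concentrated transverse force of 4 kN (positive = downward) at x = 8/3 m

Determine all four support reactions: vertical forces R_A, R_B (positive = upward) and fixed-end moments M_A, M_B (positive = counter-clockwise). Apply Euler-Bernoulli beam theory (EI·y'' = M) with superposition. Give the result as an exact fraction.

Load 1 — triangular load w₀=13 kN/m (0→w₀ over full span):
  R_A = 3w₀L/20 = 3·13·4/20 = 39/5 kN
  M_A = w₀L²/30 = 13·4²/30 = 104/15 kN·m
  R_B = 7w₀L/20 = 7·13·4/20 = 91/5 kN
  M_B = -w₀L²/20 = -13·4²/20 = -52/5 kN·m
Load 2 — applied couple M₀=7 kN·m at a=4/3 m (b=L-a=8/3):
  R_A = 6M₀ab/L³ = 6·7·(4/3)·(8/3)/4³ = 7/3 kN
  M_A = M₀b(2a-b)/L² = 7·(8/3)·(2·(4/3)-(8/3))/4² = 0 kN·m
  R_B = -6M₀ab/L³ = -6·7·(4/3)·(8/3)/4³ = -7/3 kN
  M_B = M₀a(2b-a)/L² = 7·(4/3)·(2·(8/3)-(4/3))/4² = 7/3 kN·m
Load 3 — point force P=4 kN at a=8/3 m (b=L-a=4/3):
  R_A = Pb²(3a+b)/L³ = 4·(4/3)²·(3·(8/3)+(4/3))/4³ = 28/27 kN
  M_A = Pab²/L² = 4·(8/3)·(4/3)²/4² = 32/27 kN·m
  R_B = Pa²(a+3b)/L³ = 4·(8/3)²·((8/3)+3·(4/3))/4³ = 80/27 kN
  M_B = -Pa²b/L² = -4·(8/3)²·(4/3)/4² = -64/27 kN·m
Superposition: R_A = 1508/135 kN, M_A = 1096/135 kN·m, R_B = 2542/135 kN, M_B = -1409/135 kN·m

R_A = 1508/135 kN, M_A = 1096/135 kN·m, R_B = 2542/135 kN, M_B = -1409/135 kN·m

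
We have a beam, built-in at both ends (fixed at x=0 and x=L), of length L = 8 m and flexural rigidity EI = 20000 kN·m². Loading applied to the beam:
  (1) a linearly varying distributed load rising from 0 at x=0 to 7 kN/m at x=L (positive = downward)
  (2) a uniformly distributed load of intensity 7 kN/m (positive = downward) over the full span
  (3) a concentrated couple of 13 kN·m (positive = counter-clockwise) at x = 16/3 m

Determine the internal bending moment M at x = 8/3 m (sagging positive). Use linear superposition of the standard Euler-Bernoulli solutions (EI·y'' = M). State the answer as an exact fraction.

M(8/3) = 7529/405 kN·m

Load 1 — triangular load w₀=7 kN/m (0→w₀ over full span):
  M_1 = 3w₀Lx/20 - w₀L²/30 - w₀x³/(6L) = 3·7·8·(8/3)/20 - 7·8²/30 - 7·(8/3)³/(6·8) = 1904/405 kN·m
Load 2 — uniform load w=7 kN/m over full span:
  M_2 = wLx/2 - wL²/12 - wx²/2 = 7·8·(8/3)/2 - 7·8²/12 - 7·(8/3)²/2 = 112/9 kN·m
Load 3 — applied couple M₀=13 kN·m at a=16/3 m (b=L-a=8/3):
  M_3 = R_Ax - M_A  [x≤a] with R_A=13/6, M_A=13/3 = (13/6)·(8/3) - (13/3) = 13/9 kN·m
Superposition: M = Σ M_i = 7529/405 kN·m ≈ 18.590123 kN·m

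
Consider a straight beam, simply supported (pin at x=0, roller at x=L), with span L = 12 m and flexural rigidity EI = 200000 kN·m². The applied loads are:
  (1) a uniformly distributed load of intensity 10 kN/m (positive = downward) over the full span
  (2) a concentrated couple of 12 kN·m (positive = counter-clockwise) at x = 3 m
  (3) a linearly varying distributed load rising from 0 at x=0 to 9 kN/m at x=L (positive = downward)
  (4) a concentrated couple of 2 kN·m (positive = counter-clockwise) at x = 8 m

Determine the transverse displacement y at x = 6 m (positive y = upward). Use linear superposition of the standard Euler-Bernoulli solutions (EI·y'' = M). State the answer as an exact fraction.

Load 1 — uniform load w=10 kN/m over full span:
  y_1 = -wx(L³-2Lx²+x³)/(24EI) = -10·6·(12³-2·12·6²+6³)/(24·200000) = -27/2000 m
Load 2 — applied couple M₀=12 kN·m at a=3 m (b=L-a=9):
  y_2 = (M₀x³/(6L)-M₀(x-a)²/2+C₁x)/EI  [x>a] with C₁=M₀(3b²-L²)/(6L)=33/2 = (12·6³/(6·12)-12·(6-3)²/2+(33/2)·6)/200000 = 81/200000 m
Load 3 — triangular load w₀=9 kN/m (0→w₀ over full span):
  y_3 = -w₀x(7L⁴-10L²x²+3x⁴)/(360LEI) = -9·6·(7·12⁴-10·12²·6²+3·6⁴)/(360·12·200000) = -243/40000 m
Load 4 — applied couple M₀=2 kN·m at a=8 m (b=L-a=4):
  y_4 = (M₀x³/(6L)+C₁x)/EI  [x≤a] with C₁=M₀(3b²-L²)/(6L)=-8/3 = (2·6³/(6·12)+(-8/3)·6)/200000 = -1/20000 m
Superposition: y = Σ y_i = -961/50000 m ≈ -0.019220 m

y(6) = -961/50000 m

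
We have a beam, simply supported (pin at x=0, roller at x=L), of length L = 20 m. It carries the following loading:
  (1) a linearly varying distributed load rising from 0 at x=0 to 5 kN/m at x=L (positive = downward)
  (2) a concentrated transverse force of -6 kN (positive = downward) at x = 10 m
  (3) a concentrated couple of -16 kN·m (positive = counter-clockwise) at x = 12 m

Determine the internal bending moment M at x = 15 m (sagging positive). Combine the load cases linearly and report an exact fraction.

Load 1 — triangular load w₀=5 kN/m (0→w₀ over full span):
  M_1 = w₀Lx/6 - w₀x³/(6L) = 5·20·15/6 - 5·15³/(6·20) = 875/8 kN·m
Load 2 — point force P=-6 kN at a=10 m (b=L-a=10):
  M_2 = Pa(L-x)/L  [x>a] = (-6)·10·(20-15)/20 = -15 kN·m
Load 3 — applied couple M₀=-16 kN·m at a=12 m (b=L-a=8):
  M_3 = M₀x/L - M₀  [x>a] = (-16)·15/20 - (-16) = 4 kN·m
Superposition: M = Σ M_i = 787/8 kN·m ≈ 98.375000 kN·m

M(15) = 787/8 kN·m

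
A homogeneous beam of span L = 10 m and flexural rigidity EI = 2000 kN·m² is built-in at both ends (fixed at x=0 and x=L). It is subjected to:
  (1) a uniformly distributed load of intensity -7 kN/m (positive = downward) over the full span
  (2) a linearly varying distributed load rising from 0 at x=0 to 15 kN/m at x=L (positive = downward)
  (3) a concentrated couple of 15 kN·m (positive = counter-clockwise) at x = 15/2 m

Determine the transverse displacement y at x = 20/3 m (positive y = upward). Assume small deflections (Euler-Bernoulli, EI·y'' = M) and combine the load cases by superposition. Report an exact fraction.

y(20/3) = -161/7776 m

Load 1 — uniform load w=-7 kN/m over full span:
  y_1 = -wx²(L-x)²/(24EI) = -(-7)·(20/3)²·(10-(20/3))²/(24·2000) = 35/486 m
Load 2 — triangular load w₀=15 kN/m (0→w₀ over full span):
  y_2 = -w₀x²(L-x)²(x+2L)/(120LEI) = -15·(20/3)²·(10-(20/3))²·((20/3)+2·10)/(120·10·2000) = -20/243 m
Load 3 — applied couple M₀=15 kN·m at a=15/2 m (b=L-a=5/2):
  y_3 = (R_Ax³/6 - M_Ax²/2)/EI  [x≤a] with R_A=27/16, M_A=75/16 = ((27/16)·(20/3)³/6 - (75/16)·(20/3)²/2)/2000 = -1/96 m
Superposition: y = Σ y_i = -161/7776 m ≈ -0.020705 m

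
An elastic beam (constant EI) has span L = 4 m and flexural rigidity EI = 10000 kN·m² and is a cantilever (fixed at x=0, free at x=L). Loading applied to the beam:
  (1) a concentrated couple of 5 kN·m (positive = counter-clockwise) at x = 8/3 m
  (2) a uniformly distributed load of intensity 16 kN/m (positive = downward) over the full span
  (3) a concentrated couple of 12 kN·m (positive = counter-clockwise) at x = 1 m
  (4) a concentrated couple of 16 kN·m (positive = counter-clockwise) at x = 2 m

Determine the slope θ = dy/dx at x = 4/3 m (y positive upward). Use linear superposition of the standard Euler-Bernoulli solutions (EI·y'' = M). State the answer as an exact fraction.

θ(4/3) = -811/101250 rad

Load 1 — applied couple M₀=5 kN·m at a=8/3 m (b=L-a=4/3):
  θ_1 = M₀x/EI  [x≤a] = 5·(4/3)/10000 = 1/1500 rad
Load 2 — uniform load w=16 kN/m over full span:
  θ_2 = -wx(x²-3Lx+3L²)/(6EI) = -16·(4/3)·((4/3)²-3·4·(4/3)+3·4²)/(6·10000) = -608/50625 rad
Load 3 — applied couple M₀=12 kN·m at a=1 m (b=L-a=3):
  θ_3 = M₀a/EI  [x>a] = 12·1/10000 = 3/2500 rad
Load 4 — applied couple M₀=16 kN·m at a=2 m (b=L-a=2):
  θ_4 = M₀x/EI  [x≤a] = 16·(4/3)/10000 = 4/1875 rad
Superposition: θ = Σ θ_i = -811/101250 rad ≈ -0.008010 rad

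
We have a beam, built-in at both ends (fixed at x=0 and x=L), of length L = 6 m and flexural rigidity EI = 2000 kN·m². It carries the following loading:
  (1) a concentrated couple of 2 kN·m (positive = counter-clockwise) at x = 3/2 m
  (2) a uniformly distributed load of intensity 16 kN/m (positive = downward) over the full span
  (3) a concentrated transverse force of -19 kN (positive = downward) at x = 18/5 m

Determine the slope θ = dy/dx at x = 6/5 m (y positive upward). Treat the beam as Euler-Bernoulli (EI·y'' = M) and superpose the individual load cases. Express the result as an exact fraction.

Load 1 — applied couple M₀=2 kN·m at a=3/2 m (b=L-a=9/2):
  θ_1 = (R_Ax²/2 - M_Ax)/EI  [x≤a] with R_A=3/8, M_A=-3/8 = ((3/8)·(6/5)²/2 - (-3/8)·(6/5))/2000 = 9/25000 rad
Load 2 — uniform load w=16 kN/m over full span:
  θ_2 = -wx(L-x)(L-2x)/(12EI) = -16·(6/5)·(6-(6/5))·(6-2·(6/5))/(12·2000) = -216/15625 rad
Load 3 — point force P=-19 kN at a=18/5 m (b=L-a=12/5):
  θ_3 = -Pb²x(2aL-(3a+b)x)/(2L³EI)  [x≤a] = -(-19)·(12/5)²·(6/5)·(2·(18/5)·6-(3·(18/5)+(12/5))·(6/5))/(2·6³·2000) = 3249/781250 rad
Superposition: θ = Σ θ_i = -29079/3125000 rad ≈ -0.009305 rad

θ(6/5) = -29079/3125000 rad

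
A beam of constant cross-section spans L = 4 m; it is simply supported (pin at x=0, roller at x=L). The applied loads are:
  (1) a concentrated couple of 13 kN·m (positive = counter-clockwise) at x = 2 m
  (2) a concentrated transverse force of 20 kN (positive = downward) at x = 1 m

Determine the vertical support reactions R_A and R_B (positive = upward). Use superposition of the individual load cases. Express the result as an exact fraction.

R_A = 73/4 kN, R_B = 7/4 kN

Load 1 — applied couple M₀=13 kN·m at a=2 m (b=L-a=2):
  R_A = M₀/L = 13/4 kN
  R_B = -M₀/L = -13/4 kN
Load 2 — point force P=20 kN at a=1 m (b=L-a=3):
  R_A = Pb/L = 20·3/4 = 15 kN
  R_B = Pa/L = 20·1/4 = 5 kN
Superposition: R_A = 73/4 kN, R_B = 7/4 kN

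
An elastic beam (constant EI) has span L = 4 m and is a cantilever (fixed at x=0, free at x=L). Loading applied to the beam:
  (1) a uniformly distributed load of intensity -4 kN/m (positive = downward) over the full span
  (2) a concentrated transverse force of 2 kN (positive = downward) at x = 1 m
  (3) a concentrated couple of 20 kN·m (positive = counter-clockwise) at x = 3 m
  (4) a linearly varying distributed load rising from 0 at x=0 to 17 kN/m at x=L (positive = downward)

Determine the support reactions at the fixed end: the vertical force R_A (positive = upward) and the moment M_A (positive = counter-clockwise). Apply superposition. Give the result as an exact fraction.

R_A = 20 kN, M_A = 122/3 kN·m

Load 1 — uniform load w=-4 kN/m over full span:
  R_A = wL = (-4)·4 = -16 kN
  M_A = wL²/2 = (-4)·4²/2 = -32 kN·m
Load 2 — point force P=2 kN at a=1 m (b=L-a=3):
  R_A = P = 2 kN
  M_A = Pa = 2·1 = 2 kN·m
Load 3 — applied couple M₀=20 kN·m at a=3 m (b=L-a=1):
  R_A = 0 kN
  M_A = -M₀ = -20 kN·m
Load 4 — triangular load w₀=17 kN/m (0→w₀ over full span):
  R_A = w₀L/2 = 17·4/2 = 34 kN
  M_A = w₀L²/3 = 17·4²/3 = 272/3 kN·m
Superposition: R_A = 20 kN, M_A = 122/3 kN·m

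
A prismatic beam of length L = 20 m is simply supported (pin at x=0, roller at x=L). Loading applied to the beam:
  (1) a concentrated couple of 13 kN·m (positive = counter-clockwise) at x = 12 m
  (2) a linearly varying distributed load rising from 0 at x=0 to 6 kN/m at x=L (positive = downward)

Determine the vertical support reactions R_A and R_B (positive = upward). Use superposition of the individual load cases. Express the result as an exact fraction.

R_A = 413/20 kN, R_B = 787/20 kN

Load 1 — applied couple M₀=13 kN·m at a=12 m (b=L-a=8):
  R_A = M₀/L = 13/20 kN
  R_B = -M₀/L = -13/20 kN
Load 2 — triangular load w₀=6 kN/m (0→w₀ over full span):
  R_A = w₀L/6 = 6·20/6 = 20 kN
  R_B = w₀L/3 = 6·20/3 = 40 kN
Superposition: R_A = 413/20 kN, R_B = 787/20 kN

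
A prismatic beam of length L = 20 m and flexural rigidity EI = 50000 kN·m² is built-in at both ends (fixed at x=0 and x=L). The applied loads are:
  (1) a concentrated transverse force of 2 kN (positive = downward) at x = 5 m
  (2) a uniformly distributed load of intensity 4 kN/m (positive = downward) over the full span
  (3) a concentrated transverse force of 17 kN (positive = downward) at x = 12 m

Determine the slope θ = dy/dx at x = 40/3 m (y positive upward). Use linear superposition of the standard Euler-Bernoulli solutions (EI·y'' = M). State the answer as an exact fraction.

θ(40/3) = 57649/10125000 rad

Load 1 — point force P=2 kN at a=5 m (b=L-a=15):
  θ_1 = Pa²(L-x)(2bL-(3b+a)(L-x))/(2L³EI)  [x>a] = 2·5²·(20-(40/3))·(2·15·20-(3·15+5)·(20-(40/3)))/(2·20³·50000) = 1/9000 rad
Load 2 — uniform load w=4 kN/m over full span:
  θ_2 = -wx(L-x)(L-2x)/(12EI) = -4·(40/3)·(20-(40/3))·(20-2·(40/3))/(12·50000) = 8/2025 rad
Load 3 — point force P=17 kN at a=12 m (b=L-a=8):
  θ_3 = Pa²(L-x)(2bL-(3b+a)(L-x))/(2L³EI)  [x>a] = 17·12²·(20-(40/3))·(2·8·20-(3·8+12)·(20-(40/3)))/(2·20³·50000) = 51/31250 rad
Superposition: θ = Σ θ_i = 57649/10125000 rad ≈ 0.005694 rad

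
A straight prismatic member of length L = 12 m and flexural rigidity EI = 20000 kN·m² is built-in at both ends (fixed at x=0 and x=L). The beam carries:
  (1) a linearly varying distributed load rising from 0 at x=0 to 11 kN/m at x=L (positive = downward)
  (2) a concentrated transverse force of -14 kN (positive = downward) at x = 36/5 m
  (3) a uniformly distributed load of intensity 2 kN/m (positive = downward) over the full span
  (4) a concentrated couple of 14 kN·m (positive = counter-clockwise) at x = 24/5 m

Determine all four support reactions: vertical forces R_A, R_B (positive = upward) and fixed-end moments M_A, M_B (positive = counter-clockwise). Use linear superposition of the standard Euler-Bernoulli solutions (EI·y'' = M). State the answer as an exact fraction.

Load 1 — triangular load w₀=11 kN/m (0→w₀ over full span):
  R_A = 3w₀L/20 = 3·11·12/20 = 99/5 kN
  M_A = w₀L²/30 = 11·12²/30 = 264/5 kN·m
  R_B = 7w₀L/20 = 7·11·12/20 = 231/5 kN
  M_B = -w₀L²/20 = -11·12²/20 = -396/5 kN·m
Load 2 — point force P=-14 kN at a=36/5 m (b=L-a=24/5):
  R_A = Pb²(3a+b)/L³ = (-14)·(24/5)²·(3·(36/5)+(24/5))/12³ = -616/125 kN
  M_A = Pab²/L² = (-14)·(36/5)·(24/5)²/12² = -2016/125 kN·m
  R_B = Pa²(a+3b)/L³ = (-14)·(36/5)²·((36/5)+3·(24/5))/12³ = -1134/125 kN
  M_B = -Pa²b/L² = -(-14)·(36/5)²·(24/5)/12² = 3024/125 kN·m
Load 3 — uniform load w=2 kN/m over full span:
  R_A = wL/2 = 2·12/2 = 12 kN
  M_A = wL²/12 = 2·12²/12 = 24 kN·m
  R_B = wL/2 = 2·12/2 = 12 kN
  M_B = -wL²/12 = -2·12²/12 = -24 kN·m
Load 4 — applied couple M₀=14 kN·m at a=24/5 m (b=L-a=36/5):
  R_A = 6M₀ab/L³ = 6·14·(24/5)·(36/5)/12³ = 42/25 kN
  M_A = M₀b(2a-b)/L² = 14·(36/5)·(2·(24/5)-(36/5))/12² = 42/25 kN·m
  R_B = -6M₀ab/L³ = -6·14·(24/5)·(36/5)/12³ = -42/25 kN
  M_B = M₀a(2b-a)/L² = 14·(24/5)·(2·(36/5)-(24/5))/12² = 112/25 kN·m
Superposition: R_A = 3569/125 kN, M_A = 7794/125 kN·m, R_B = 5931/125 kN, M_B = -9316/125 kN·m

R_A = 3569/125 kN, M_A = 7794/125 kN·m, R_B = 5931/125 kN, M_B = -9316/125 kN·m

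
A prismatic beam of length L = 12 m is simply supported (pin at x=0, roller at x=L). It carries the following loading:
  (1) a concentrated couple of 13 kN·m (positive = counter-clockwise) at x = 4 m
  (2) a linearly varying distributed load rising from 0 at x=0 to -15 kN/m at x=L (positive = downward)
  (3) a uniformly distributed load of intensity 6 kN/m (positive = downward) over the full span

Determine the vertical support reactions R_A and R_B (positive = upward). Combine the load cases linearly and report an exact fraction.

Load 1 — applied couple M₀=13 kN·m at a=4 m (b=L-a=8):
  R_A = M₀/L = 13/12 kN
  R_B = -M₀/L = -13/12 kN
Load 2 — triangular load w₀=-15 kN/m (0→w₀ over full span):
  R_A = w₀L/6 = (-15)·12/6 = -30 kN
  R_B = w₀L/3 = (-15)·12/3 = -60 kN
Load 3 — uniform load w=6 kN/m over full span:
  R_A = wL/2 = 6·12/2 = 36 kN
  R_B = wL/2 = 6·12/2 = 36 kN
Superposition: R_A = 85/12 kN, R_B = -301/12 kN

R_A = 85/12 kN, R_B = -301/12 kN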